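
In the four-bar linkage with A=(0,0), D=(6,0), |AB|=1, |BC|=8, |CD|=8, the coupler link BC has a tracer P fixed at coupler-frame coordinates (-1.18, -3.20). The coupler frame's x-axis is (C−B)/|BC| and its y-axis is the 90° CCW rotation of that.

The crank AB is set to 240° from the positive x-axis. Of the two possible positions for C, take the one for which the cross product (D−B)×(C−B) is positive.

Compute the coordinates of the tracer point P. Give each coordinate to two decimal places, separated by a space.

2.23 -2.91

A=(0,0), D=(6.00,0)
B = A + 1.00·(cos240°, sin240°) = (-0.5000, -0.8660)
|BD| = 6.5574
circle(B,8.00) ∩ circle(D,8.00): a=3.2787, h=7.2973
  candidates: C₊=(1.7863,6.8003) cross=47.851; C₋=(3.7137,-7.6664) cross=-47.851
  mode + wants cross > 0 → take C=(1.7863,6.8003) (cross=47.851)
ex = (C−B)/|BC| = (0.2858,0.9583); ey = (-0.9583,0.2858)
P = B + -1.18·ex + -3.20·ey = (2.2293,-2.9113)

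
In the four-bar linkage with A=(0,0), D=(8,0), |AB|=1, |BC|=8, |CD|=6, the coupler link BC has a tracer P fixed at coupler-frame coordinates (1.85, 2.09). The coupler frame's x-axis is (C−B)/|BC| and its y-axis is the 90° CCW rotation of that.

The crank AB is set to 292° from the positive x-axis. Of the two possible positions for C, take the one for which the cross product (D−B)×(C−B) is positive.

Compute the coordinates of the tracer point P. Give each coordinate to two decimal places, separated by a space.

-0.13 1.82

A=(0,0), D=(8.00,0)
B = A + 1.00·(cos292°, sin292°) = (0.3746, -0.9272)
|BD| = 7.6816
circle(B,8.00) ∩ circle(D,6.00): a=5.6633, h=5.6504
  candidates: C₊=(5.3145,5.3655) cross=43.404; C₋=(6.6785,-5.8527) cross=-43.404
  mode + wants cross > 0 → take C=(5.3145,5.3655) (cross=43.404)
ex = (C−B)/|BC| = (0.6175,0.7866); ey = (-0.7866,0.6175)
P = B + 1.85·ex + 2.09·ey = (-0.1270,1.8185)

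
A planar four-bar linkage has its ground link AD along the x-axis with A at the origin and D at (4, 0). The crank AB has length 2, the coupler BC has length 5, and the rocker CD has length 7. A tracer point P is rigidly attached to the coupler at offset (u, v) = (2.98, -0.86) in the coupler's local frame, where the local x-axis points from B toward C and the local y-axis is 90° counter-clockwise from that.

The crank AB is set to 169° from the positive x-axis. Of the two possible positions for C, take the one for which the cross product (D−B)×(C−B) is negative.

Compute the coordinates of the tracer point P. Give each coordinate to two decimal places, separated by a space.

-2.42 -2.69

A=(0,0), D=(4.00,0)
B = A + 2.00·(cos169°, sin169°) = (-1.9633, 0.3816)
|BD| = 5.9755
circle(B,5.00) ∩ circle(D,7.00): a=0.9795, h=4.9031
  candidates: C₊=(-0.6726,5.2122) cross=29.298; C₋=(-1.2989,-4.5740) cross=-29.298
  mode - wants cross < 0 → take C=(-1.2989,-4.5740) (cross=-29.298)
ex = (C−B)/|BC| = (0.1329,-0.9911); ey = (0.9911,0.1329)
P = B + 2.98·ex + -0.86·ey = (-2.4197,-2.6862)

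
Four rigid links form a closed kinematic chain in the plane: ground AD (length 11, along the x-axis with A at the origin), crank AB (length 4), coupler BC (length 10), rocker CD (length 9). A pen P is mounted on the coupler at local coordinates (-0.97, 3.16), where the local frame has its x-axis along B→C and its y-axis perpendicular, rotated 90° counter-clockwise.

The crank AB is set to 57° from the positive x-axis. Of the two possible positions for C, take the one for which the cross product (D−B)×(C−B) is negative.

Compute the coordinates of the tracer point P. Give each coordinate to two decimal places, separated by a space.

A=(0,0), D=(11.00,0)
B = A + 4.00·(cos57°, sin57°) = (2.1786, 3.3547)
|BD| = 9.4378
circle(B,10.00) ∩ circle(D,9.00): a=5.7255, h=8.1987
  candidates: C₊=(10.4444,8.9828) cross=77.378; C₋=(4.6159,-6.3437) cross=-77.378
  mode - wants cross < 0 → take C=(4.6159,-6.3437) (cross=-77.378)
ex = (C−B)/|BC| = (0.2437,-0.9698); ey = (0.9698,0.2437)
P = B + -0.97·ex + 3.16·ey = (5.0068,5.0656)

5.01 5.07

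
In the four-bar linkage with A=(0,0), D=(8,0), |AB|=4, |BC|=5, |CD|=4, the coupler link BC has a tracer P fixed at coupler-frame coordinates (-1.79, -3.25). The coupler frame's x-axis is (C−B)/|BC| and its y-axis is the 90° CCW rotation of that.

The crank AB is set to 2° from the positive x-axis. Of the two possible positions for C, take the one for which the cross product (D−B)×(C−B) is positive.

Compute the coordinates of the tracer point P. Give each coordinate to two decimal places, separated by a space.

5.29 -3.34

A=(0,0), D=(8.00,0)
B = A + 4.00·(cos2°, sin2°) = (3.9976, 0.1396)
|BD| = 4.0049
circle(B,5.00) ∩ circle(D,4.00): a=3.1261, h=3.9023
  candidates: C₊=(7.2578,3.9305) cross=15.628; C₋=(6.9857,-3.8693) cross=-15.628
  mode + wants cross > 0 → take C=(7.2578,3.9305) (cross=15.628)
ex = (C−B)/|BC| = (0.6520,0.7582); ey = (-0.7582,0.6520)
P = B + -1.79·ex + -3.25·ey = (5.2945,-3.3367)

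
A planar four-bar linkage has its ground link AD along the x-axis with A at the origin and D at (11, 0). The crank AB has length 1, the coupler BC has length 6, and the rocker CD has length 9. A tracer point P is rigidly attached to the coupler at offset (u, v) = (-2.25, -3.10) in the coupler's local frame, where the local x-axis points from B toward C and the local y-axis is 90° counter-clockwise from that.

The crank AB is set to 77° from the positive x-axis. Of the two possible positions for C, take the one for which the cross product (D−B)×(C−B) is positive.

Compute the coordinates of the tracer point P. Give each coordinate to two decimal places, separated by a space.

1.23 -2.72

A=(0,0), D=(11.00,0)
B = A + 1.00·(cos77°, sin77°) = (0.2250, 0.9744)
|BD| = 10.8190
circle(B,6.00) ∩ circle(D,9.00): a=3.3298, h=4.9912
  candidates: C₊=(3.9908,5.6454) cross=54.000; C₋=(3.0917,-4.2964) cross=-54.000
  mode + wants cross > 0 → take C=(3.9908,5.6454) (cross=54.000)
ex = (C−B)/|BC| = (0.6276,0.7785); ey = (-0.7785,0.6276)
P = B + -2.25·ex + -3.10·ey = (1.2261,-2.7229)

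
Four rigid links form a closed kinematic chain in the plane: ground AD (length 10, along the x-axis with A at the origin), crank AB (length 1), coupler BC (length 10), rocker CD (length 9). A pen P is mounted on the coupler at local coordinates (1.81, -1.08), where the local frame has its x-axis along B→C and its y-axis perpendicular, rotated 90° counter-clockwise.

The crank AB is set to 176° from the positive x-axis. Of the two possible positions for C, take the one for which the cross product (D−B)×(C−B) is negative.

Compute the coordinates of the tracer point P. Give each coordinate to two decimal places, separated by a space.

A=(0,0), D=(10.00,0)
B = A + 1.00·(cos176°, sin176°) = (-0.9976, 0.0698)
|BD| = 10.9978
circle(B,10.00) ∩ circle(D,9.00): a=6.3627, h=7.7147
  candidates: C₊=(5.4139,7.7439) cross=84.844; C₋=(5.3161,-7.6851) cross=-84.844
  mode - wants cross < 0 → take C=(5.3161,-7.6851) (cross=-84.844)
ex = (C−B)/|BC| = (0.6314,-0.7755); ey = (0.7755,0.6314)
P = B + 1.81·ex + -1.08·ey = (-0.6923,-2.0157)

-0.69 -2.02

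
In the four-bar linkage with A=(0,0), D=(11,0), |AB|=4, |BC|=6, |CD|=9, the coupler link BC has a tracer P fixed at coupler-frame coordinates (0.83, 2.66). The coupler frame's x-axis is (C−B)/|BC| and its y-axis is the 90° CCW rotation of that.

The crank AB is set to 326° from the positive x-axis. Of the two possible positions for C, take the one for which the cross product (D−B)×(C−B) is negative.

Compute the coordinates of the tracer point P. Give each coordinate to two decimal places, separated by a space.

6.06 -1.74

A=(0,0), D=(11.00,0)
B = A + 4.00·(cos326°, sin326°) = (3.3162, -2.2368)
|BD| = 8.0028
circle(B,6.00) ∩ circle(D,9.00): a=1.1899, h=5.8808
  candidates: C₊=(2.8149,3.7423) cross=47.063; C₋=(6.1023,-7.5507) cross=-47.063
  mode - wants cross < 0 → take C=(6.1023,-7.5507) (cross=-47.063)
ex = (C−B)/|BC| = (0.4644,-0.8856); ey = (0.8856,0.4644)
P = B + 0.83·ex + 2.66·ey = (6.0574,-1.7367)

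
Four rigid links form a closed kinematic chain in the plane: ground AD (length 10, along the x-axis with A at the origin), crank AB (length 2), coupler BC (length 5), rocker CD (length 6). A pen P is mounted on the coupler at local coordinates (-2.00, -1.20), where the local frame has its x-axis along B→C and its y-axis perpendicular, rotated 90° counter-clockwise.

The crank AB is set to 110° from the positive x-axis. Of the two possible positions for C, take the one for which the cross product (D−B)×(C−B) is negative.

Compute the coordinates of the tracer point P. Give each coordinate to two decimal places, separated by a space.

-2.98 1.45

A=(0,0), D=(10.00,0)
B = A + 2.00·(cos110°, sin110°) = (-0.6840, 1.8794)
|BD| = 10.8481
circle(B,5.00) ∩ circle(D,6.00): a=4.9170, h=0.9071
  candidates: C₊=(4.3158,1.9209) cross=9.840; C₋=(4.0015,0.1342) cross=-9.840
  mode - wants cross < 0 → take C=(4.0015,0.1342) (cross=-9.840)
ex = (C−B)/|BC| = (0.9371,-0.3490); ey = (0.3490,0.9371)
P = B + -2.00·ex + -1.20·ey = (-2.9771,1.4529)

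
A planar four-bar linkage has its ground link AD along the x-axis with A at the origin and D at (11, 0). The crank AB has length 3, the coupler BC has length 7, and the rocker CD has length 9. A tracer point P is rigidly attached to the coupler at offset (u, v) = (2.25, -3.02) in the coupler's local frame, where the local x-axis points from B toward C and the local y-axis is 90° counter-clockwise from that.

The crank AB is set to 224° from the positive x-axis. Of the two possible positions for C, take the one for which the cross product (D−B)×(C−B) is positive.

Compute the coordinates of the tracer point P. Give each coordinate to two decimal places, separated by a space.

1.59 -2.45

A=(0,0), D=(11.00,0)
B = A + 3.00·(cos224°, sin224°) = (-2.1580, -2.0840)
|BD| = 13.3220
circle(B,7.00) ∩ circle(D,9.00): a=5.4600, h=4.3805
  candidates: C₊=(2.5495,3.0967) cross=58.357; C₋=(3.9200,-5.5564) cross=-58.357
  mode + wants cross > 0 → take C=(2.5495,3.0967) (cross=58.357)
ex = (C−B)/|BC| = (0.6725,0.7401); ey = (-0.7401,0.6725)
P = B + 2.25·ex + -3.02·ey = (1.5902,-2.4497)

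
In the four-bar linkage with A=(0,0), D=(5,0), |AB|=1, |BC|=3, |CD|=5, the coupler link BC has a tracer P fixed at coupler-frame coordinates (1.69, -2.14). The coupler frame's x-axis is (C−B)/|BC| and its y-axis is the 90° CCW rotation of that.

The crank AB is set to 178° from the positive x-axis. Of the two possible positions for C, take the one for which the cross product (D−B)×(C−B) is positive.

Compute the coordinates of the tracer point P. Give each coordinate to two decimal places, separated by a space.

1.72 0.24

A=(0,0), D=(5.00,0)
B = A + 1.00·(cos178°, sin178°) = (-0.9994, 0.0349)
|BD| = 5.9995
circle(B,3.00) ∩ circle(D,5.00): a=1.6663, h=2.4947
  candidates: C₊=(0.6814,2.5198) cross=14.967; C₋=(0.6524,-2.4694) cross=-14.967
  mode + wants cross > 0 → take C=(0.6814,2.5198) (cross=14.967)
ex = (C−B)/|BC| = (0.5603,0.8283); ey = (-0.8283,0.5603)
P = B + 1.69·ex + -2.14·ey = (1.7200,0.2358)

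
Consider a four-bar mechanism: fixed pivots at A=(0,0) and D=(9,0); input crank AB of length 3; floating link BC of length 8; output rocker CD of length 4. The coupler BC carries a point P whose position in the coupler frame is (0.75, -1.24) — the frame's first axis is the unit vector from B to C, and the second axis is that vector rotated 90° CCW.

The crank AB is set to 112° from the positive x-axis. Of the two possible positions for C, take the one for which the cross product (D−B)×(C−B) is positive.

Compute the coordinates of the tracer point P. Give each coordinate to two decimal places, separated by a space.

A=(0,0), D=(9.00,0)
B = A + 3.00·(cos112°, sin112°) = (-1.1238, 2.7816)
|BD| = 10.4990
circle(B,8.00) ∩ circle(D,4.00): a=7.5354, h=2.6865
  candidates: C₊=(6.8541,3.3757) cross=28.206; C₋=(5.4306,-1.8054) cross=-28.206
  mode + wants cross > 0 → take C=(6.8541,3.3757) (cross=28.206)
ex = (C−B)/|BC| = (0.9972,0.0743); ey = (-0.0743,0.9972)
P = B + 0.75·ex + -1.24·ey = (-0.2838,1.6007)

-0.28 1.60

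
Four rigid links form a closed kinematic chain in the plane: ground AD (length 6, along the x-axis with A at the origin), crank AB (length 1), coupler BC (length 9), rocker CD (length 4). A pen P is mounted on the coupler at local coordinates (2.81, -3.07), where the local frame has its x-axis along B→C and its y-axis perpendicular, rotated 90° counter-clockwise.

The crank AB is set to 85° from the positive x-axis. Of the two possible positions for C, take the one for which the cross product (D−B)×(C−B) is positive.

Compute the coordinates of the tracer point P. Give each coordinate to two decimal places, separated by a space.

A=(0,0), D=(6.00,0)
B = A + 1.00·(cos85°, sin85°) = (0.0872, 0.9962)
|BD| = 5.9962
circle(B,9.00) ∩ circle(D,4.00): a=8.4182, h=3.1834
  candidates: C₊=(8.9172,2.7367) cross=19.088; C₋=(7.8595,-3.5415) cross=-19.088
  mode + wants cross > 0 → take C=(8.9172,2.7367) (cross=19.088)
ex = (C−B)/|BC| = (0.9811,0.1934); ey = (-0.1934,0.9811)
P = B + 2.81·ex + -3.07·ey = (3.4378,-1.4724)

3.44 -1.47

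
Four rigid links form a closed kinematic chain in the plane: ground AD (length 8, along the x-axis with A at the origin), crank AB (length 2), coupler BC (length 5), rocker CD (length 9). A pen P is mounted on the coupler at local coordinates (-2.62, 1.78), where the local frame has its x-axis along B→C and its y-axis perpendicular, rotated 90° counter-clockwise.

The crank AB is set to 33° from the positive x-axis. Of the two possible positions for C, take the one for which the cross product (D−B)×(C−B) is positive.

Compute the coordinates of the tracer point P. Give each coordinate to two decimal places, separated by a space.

0.07 -1.64

A=(0,0), D=(8.00,0)
B = A + 2.00·(cos33°, sin33°) = (1.6773, 1.0893)
|BD| = 6.4158
circle(B,5.00) ∩ circle(D,9.00): a=-1.1563, h=4.8645
  candidates: C₊=(1.3637,6.0794) cross=31.209; C₋=(-0.2881,-3.5082) cross=-31.209
  mode + wants cross > 0 → take C=(1.3637,6.0794) (cross=31.209)
ex = (C−B)/|BC| = (-0.0627,0.9980); ey = (-0.9980,-0.0627)
P = B + -2.62·ex + 1.78·ey = (0.0652,-1.6372)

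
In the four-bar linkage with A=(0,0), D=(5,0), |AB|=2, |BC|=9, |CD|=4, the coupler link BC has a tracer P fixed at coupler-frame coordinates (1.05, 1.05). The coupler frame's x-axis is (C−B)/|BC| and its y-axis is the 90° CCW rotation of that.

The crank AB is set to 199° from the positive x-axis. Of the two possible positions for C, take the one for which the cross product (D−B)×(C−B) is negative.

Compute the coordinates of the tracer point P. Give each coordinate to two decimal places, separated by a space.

-0.55 -0.01

A=(0,0), D=(5.00,0)
B = A + 2.00·(cos199°, sin199°) = (-1.8910, -0.6511)
|BD| = 6.9217
circle(B,9.00) ∩ circle(D,4.00): a=8.1562, h=3.8047
  candidates: C₊=(5.8711,3.9040) cross=26.335; C₋=(6.5869,-3.6717) cross=-26.335
  mode - wants cross < 0 → take C=(6.5869,-3.6717) (cross=-26.335)
ex = (C−B)/|BC| = (0.9420,-0.3356); ey = (0.3356,0.9420)
P = B + 1.05·ex + 1.05·ey = (-0.5495,-0.0144)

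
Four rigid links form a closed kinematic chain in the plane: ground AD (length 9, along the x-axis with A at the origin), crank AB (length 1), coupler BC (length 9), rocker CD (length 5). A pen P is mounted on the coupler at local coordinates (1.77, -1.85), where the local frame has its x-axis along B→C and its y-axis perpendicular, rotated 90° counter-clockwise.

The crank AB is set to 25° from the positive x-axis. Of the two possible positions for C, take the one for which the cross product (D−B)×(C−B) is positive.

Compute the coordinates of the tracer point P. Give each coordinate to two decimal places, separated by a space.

A=(0,0), D=(9.00,0)
B = A + 1.00·(cos25°, sin25°) = (0.9063, 0.4226)
|BD| = 8.1047
circle(B,9.00) ∩ circle(D,5.00): a=7.5071, h=4.9642
  candidates: C₊=(8.6621,4.9886) cross=40.233; C₋=(8.1444,-4.9262) cross=-40.233
  mode + wants cross > 0 → take C=(8.6621,4.9886) (cross=40.233)
ex = (C−B)/|BC| = (0.8618,0.5073); ey = (-0.5073,0.8618)
P = B + 1.77·ex + -1.85·ey = (3.3702,-0.2737)

3.37 -0.27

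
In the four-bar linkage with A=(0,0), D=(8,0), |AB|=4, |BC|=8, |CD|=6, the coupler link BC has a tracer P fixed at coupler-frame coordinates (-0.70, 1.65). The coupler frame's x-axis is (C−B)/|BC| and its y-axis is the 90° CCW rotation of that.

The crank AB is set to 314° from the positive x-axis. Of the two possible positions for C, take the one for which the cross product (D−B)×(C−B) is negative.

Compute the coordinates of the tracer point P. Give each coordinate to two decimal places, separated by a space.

2.67 -1.09

A=(0,0), D=(8.00,0)
B = A + 4.00·(cos314°, sin314°) = (2.7786, -2.8774)
|BD| = 5.9617
circle(B,8.00) ∩ circle(D,6.00): a=5.3292, h=5.9666
  candidates: C₊=(4.5663,4.9203) cross=35.571; C₋=(10.3257,-5.5309) cross=-35.571
  mode - wants cross < 0 → take C=(10.3257,-5.5309) (cross=-35.571)
ex = (C−B)/|BC| = (0.9434,-0.3317); ey = (0.3317,0.9434)
P = B + -0.70·ex + 1.65·ey = (2.6656,-1.0886)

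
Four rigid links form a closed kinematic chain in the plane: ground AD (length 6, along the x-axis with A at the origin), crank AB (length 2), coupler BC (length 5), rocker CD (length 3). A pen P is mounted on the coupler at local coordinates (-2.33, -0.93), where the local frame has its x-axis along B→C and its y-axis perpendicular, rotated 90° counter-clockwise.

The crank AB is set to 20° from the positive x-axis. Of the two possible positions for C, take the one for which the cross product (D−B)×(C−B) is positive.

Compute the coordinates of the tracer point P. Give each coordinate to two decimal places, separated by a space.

0.24 -1.21

A=(0,0), D=(6.00,0)
B = A + 2.00·(cos20°, sin20°) = (1.8794, 0.6840)
|BD| = 4.1770
circle(B,5.00) ∩ circle(D,3.00): a=4.0038, h=2.9950
  candidates: C₊=(6.3196,2.9829) cross=12.510; C₋=(5.3386,-2.9262) cross=-12.510
  mode + wants cross > 0 → take C=(6.3196,2.9829) (cross=12.510)
ex = (C−B)/|BC| = (0.8880,0.4598); ey = (-0.4598,0.8880)
P = B + -2.33·ex + -0.93·ey = (0.2379,-1.2131)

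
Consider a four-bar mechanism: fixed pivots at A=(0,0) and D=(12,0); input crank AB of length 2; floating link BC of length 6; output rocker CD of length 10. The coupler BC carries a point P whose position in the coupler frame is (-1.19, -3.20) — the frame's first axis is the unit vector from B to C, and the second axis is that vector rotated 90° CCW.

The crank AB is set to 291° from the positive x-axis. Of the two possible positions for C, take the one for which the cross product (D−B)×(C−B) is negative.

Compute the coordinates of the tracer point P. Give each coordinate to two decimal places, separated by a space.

A=(0,0), D=(12.00,0)
B = A + 2.00·(cos291°, sin291°) = (0.7167, -1.8672)
|BD| = 11.4367
circle(B,6.00) ∩ circle(D,10.00): a=2.9203, h=5.2413
  candidates: C₊=(2.7422,3.7806) cross=59.944; C₋=(4.4536,-6.5614) cross=-59.944
  mode - wants cross < 0 → take C=(4.4536,-6.5614) (cross=-59.944)
ex = (C−B)/|BC| = (0.6228,-0.7824); ey = (0.7824,0.6228)
P = B + -1.19·ex + -3.20·ey = (-2.5280,-2.9291)

-2.53 -2.93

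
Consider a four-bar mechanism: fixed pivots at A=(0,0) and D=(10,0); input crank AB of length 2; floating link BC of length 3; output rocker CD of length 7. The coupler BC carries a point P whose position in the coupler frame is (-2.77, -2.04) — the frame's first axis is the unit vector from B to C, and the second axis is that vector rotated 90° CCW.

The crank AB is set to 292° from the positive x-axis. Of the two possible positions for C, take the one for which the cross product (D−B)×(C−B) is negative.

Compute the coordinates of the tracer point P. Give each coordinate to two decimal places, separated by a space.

-2.53 -2.90

A=(0,0), D=(10.00,0)
B = A + 2.00·(cos292°, sin292°) = (0.7492, -1.8544)
|BD| = 9.4348
circle(B,3.00) ∩ circle(D,7.00): a=2.5976, h=1.5008
  candidates: C₊=(3.0012,0.1277) cross=14.160; C₋=(3.5911,-2.8154) cross=-14.160
  mode - wants cross < 0 → take C=(3.5911,-2.8154) (cross=-14.160)
ex = (C−B)/|BC| = (0.9473,-0.3203); ey = (0.3203,0.9473)
P = B + -2.77·ex + -2.04·ey = (-2.5283,-2.8995)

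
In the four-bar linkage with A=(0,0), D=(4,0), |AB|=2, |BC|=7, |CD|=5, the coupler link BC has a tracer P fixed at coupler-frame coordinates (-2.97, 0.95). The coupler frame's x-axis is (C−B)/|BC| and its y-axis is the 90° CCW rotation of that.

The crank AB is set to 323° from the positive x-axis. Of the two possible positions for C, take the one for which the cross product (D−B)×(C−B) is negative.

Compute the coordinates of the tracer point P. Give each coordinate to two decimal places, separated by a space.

A=(0,0), D=(4.00,0)
B = A + 2.00·(cos323°, sin323°) = (1.5973, -1.2036)
|BD| = 2.6873
circle(B,7.00) ∩ circle(D,5.00): a=5.8090, h=3.9058
  candidates: C₊=(5.0417,4.8903) cross=10.496; C₋=(8.5404,-2.0939) cross=-10.496
  mode - wants cross < 0 → take C=(8.5404,-2.0939) (cross=-10.496)
ex = (C−B)/|BC| = (0.9919,-0.1272); ey = (0.1272,0.9919)
P = B + -2.97·ex + 0.95·ey = (-1.2278,0.1164)

-1.23 0.12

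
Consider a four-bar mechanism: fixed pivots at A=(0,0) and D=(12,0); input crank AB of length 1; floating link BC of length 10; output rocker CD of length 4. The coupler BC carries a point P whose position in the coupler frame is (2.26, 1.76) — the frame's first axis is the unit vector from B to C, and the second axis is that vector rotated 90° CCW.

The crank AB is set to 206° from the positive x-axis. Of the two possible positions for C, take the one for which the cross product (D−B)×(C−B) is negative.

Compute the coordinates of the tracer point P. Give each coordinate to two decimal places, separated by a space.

A=(0,0), D=(12.00,0)
B = A + 1.00·(cos206°, sin206°) = (-0.8988, -0.4384)
|BD| = 12.9062
circle(B,10.00) ∩ circle(D,4.00): a=9.7074, h=2.4015
  candidates: C₊=(8.7214,2.2915) cross=30.994; C₋=(8.8845,-2.5088) cross=-30.994
  mode - wants cross < 0 → take C=(8.8845,-2.5088) (cross=-30.994)
ex = (C−B)/|BC| = (0.9783,-0.2070); ey = (0.2070,0.9783)
P = B + 2.26·ex + 1.76·ey = (1.6766,0.8156)

1.68 0.82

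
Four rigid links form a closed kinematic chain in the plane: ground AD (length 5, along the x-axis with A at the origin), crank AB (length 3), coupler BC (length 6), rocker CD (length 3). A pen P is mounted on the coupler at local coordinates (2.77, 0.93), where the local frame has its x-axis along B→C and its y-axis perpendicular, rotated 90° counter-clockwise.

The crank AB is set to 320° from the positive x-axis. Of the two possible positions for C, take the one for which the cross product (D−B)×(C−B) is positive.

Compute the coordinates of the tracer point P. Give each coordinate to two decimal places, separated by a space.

A=(0,0), D=(5.00,0)
B = A + 3.00·(cos320°, sin320°) = (2.2981, -1.9284)
|BD| = 3.3194
circle(B,6.00) ∩ circle(D,3.00): a=5.7267, h=1.7903
  candidates: C₊=(5.9193,2.8557) cross=5.943; C₋=(7.9994,-0.0588) cross=-5.943
  mode + wants cross > 0 → take C=(5.9193,2.8557) (cross=5.943)
ex = (C−B)/|BC| = (0.6035,0.7973); ey = (-0.7973,0.6035)
P = B + 2.77·ex + 0.93·ey = (3.2284,0.8415)

3.23 0.84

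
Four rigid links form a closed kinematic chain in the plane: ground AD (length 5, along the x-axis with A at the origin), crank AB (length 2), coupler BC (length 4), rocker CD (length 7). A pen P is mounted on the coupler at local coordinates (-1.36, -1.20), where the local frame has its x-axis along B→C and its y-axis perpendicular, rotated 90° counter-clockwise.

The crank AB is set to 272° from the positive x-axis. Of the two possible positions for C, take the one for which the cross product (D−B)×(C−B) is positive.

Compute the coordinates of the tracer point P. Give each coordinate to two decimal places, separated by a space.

A=(0,0), D=(5.00,0)
B = A + 2.00·(cos272°, sin272°) = (0.0698, -1.9988)
|BD| = 5.3200
circle(B,4.00) ∩ circle(D,7.00): a=-0.4415, h=3.9756
  candidates: C₊=(-1.8331,1.5196) cross=21.150; C₋=(1.1543,-5.8490) cross=-21.150
  mode + wants cross > 0 → take C=(-1.8331,1.5196) (cross=21.150)
ex = (C−B)/|BC| = (-0.4757,0.8796); ey = (-0.8796,-0.4757)
P = B + -1.36·ex + -1.20·ey = (1.7723,-2.6242)

1.77 -2.62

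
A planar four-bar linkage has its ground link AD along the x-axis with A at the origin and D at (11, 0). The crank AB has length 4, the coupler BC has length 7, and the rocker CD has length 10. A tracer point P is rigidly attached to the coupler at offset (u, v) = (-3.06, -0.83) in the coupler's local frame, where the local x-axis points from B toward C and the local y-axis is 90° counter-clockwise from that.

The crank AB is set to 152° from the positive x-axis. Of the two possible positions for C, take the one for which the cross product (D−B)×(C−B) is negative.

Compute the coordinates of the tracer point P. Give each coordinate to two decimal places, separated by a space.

-6.30 3.43

A=(0,0), D=(11.00,0)
B = A + 4.00·(cos152°, sin152°) = (-3.5318, 1.8779)
|BD| = 14.6526
circle(B,7.00) ∩ circle(D,10.00): a=5.5860, h=4.2186
  candidates: C₊=(2.5488,5.3458) cross=61.813; C₋=(1.4675,-3.0218) cross=-61.813
  mode - wants cross < 0 → take C=(1.4675,-3.0218) (cross=-61.813)
ex = (C−B)/|BC| = (0.7142,-0.7000); ey = (0.7000,0.7142)
P = B + -3.06·ex + -0.83·ey = (-6.2982,3.4270)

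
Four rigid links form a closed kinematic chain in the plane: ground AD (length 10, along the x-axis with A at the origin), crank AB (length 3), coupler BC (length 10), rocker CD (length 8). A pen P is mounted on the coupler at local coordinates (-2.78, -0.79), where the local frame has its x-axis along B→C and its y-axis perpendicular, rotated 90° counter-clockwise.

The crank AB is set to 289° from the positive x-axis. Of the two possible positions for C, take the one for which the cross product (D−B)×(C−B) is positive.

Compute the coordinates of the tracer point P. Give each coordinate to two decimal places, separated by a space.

0.56 -5.70

A=(0,0), D=(10.00,0)
B = A + 3.00·(cos289°, sin289°) = (0.9767, -2.8366)
|BD| = 9.4586
circle(B,10.00) ∩ circle(D,8.00): a=6.6323, h=7.4841
  candidates: C₊=(5.0594,6.2921) cross=70.790; C₋=(9.5482,-7.9872) cross=-70.790
  mode + wants cross > 0 → take C=(5.0594,6.2921) (cross=70.790)
ex = (C−B)/|BC| = (0.4083,0.9129); ey = (-0.9129,0.4083)
P = B + -2.78·ex + -0.79·ey = (0.5629,-5.6968)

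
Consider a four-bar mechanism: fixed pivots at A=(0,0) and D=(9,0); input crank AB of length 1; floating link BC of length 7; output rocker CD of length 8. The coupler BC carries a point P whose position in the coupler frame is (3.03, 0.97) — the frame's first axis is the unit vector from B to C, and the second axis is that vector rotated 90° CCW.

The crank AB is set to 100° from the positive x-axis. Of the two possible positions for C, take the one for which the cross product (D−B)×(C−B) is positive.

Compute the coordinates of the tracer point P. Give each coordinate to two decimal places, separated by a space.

A=(0,0), D=(9.00,0)
B = A + 1.00·(cos100°, sin100°) = (-0.1736, 0.9848)
|BD| = 9.2264
circle(B,7.00) ∩ circle(D,8.00): a=3.8003, h=5.8786
  candidates: C₊=(4.2324,6.4242) cross=54.238; C₋=(2.9775,-5.2658) cross=-54.238
  mode + wants cross > 0 → take C=(4.2324,6.4242) (cross=54.238)
ex = (C−B)/|BC| = (0.6294,0.7771); ey = (-0.7771,0.6294)
P = B + 3.03·ex + 0.97·ey = (0.9798,3.9498)

0.98 3.95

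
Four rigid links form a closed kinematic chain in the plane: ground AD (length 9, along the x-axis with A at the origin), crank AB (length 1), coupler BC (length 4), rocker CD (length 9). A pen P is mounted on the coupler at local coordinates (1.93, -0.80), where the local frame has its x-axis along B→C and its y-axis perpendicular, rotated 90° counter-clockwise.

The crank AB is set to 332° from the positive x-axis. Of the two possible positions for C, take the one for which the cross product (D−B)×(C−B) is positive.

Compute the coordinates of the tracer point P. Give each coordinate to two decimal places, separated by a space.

A=(0,0), D=(9.00,0)
B = A + 1.00·(cos332°, sin332°) = (0.8829, -0.4695)
|BD| = 8.1306
circle(B,4.00) ∩ circle(D,9.00): a=0.0681, h=3.9994
  candidates: C₊=(0.7200,3.5272) cross=32.518; C₋=(1.1818,-4.4583) cross=-32.518
  mode + wants cross > 0 → take C=(0.7200,3.5272) (cross=32.518)
ex = (C−B)/|BC| = (-0.0407,0.9992); ey = (-0.9992,-0.0407)
P = B + 1.93·ex + -0.80·ey = (1.6036,1.4915)

1.60 1.49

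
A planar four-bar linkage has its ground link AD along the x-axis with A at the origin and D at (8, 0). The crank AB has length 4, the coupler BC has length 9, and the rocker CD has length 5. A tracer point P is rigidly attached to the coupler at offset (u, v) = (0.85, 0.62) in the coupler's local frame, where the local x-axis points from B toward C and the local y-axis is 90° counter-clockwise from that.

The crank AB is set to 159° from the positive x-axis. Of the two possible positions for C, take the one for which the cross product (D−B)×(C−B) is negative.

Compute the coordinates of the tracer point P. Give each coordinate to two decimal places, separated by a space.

-2.69 1.54

A=(0,0), D=(8.00,0)
B = A + 4.00·(cos159°, sin159°) = (-3.7343, 1.4335)
|BD| = 11.8216
circle(B,9.00) ∩ circle(D,5.00): a=8.2793, h=3.5288
  candidates: C₊=(4.9118,3.9323) cross=41.716; C₋=(4.0560,-3.0733) cross=-41.716
  mode - wants cross < 0 → take C=(4.0560,-3.0733) (cross=-41.716)
ex = (C−B)/|BC| = (0.8656,-0.5007); ey = (0.5007,0.8656)
P = B + 0.85·ex + 0.62·ey = (-2.6881,1.5445)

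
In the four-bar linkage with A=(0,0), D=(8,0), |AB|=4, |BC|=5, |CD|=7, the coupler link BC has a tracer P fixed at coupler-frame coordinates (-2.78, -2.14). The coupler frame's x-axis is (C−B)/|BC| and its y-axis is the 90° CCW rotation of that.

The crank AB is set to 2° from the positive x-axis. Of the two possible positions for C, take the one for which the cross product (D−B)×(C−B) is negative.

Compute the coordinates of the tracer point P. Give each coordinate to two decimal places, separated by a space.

2.56 3.34

A=(0,0), D=(8.00,0)
B = A + 4.00·(cos2°, sin2°) = (3.9976, 0.1396)
|BD| = 4.0049
circle(B,5.00) ∩ circle(D,7.00): a=-0.9939, h=4.9002
  candidates: C₊=(3.1751,5.0715) cross=19.625; C₋=(2.8334,-4.7230) cross=-19.625
  mode - wants cross < 0 → take C=(2.8334,-4.7230) (cross=-19.625)
ex = (C−B)/|BC| = (-0.2328,-0.9725); ey = (0.9725,-0.2328)
P = B + -2.78·ex + -2.14·ey = (2.5636,3.3414)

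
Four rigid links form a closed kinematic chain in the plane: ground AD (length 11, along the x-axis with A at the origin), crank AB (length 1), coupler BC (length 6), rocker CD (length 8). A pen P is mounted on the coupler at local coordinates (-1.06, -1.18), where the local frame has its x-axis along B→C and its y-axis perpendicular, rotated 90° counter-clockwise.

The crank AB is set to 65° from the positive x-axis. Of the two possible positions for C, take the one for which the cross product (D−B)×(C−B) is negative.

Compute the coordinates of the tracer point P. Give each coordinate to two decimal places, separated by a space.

A=(0,0), D=(11.00,0)
B = A + 1.00·(cos65°, sin65°) = (0.4226, 0.9063)
|BD| = 10.6161
circle(B,6.00) ∩ circle(D,8.00): a=3.9893, h=4.4817
  candidates: C₊=(4.7800,5.0310) cross=47.578; C₋=(4.0148,-3.8996) cross=-47.578
  mode - wants cross < 0 → take C=(4.0148,-3.8996) (cross=-47.578)
ex = (C−B)/|BC| = (0.5987,-0.8010); ey = (0.8010,0.5987)
P = B + -1.06·ex + -1.18·ey = (-1.1572,1.0489)

-1.16 1.05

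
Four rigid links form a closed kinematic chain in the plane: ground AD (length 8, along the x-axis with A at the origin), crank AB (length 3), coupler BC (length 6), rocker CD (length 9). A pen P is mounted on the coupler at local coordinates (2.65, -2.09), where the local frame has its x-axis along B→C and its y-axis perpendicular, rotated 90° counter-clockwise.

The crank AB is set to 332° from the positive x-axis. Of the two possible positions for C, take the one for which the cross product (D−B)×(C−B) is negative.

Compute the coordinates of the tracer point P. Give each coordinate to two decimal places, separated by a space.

A=(0,0), D=(8.00,0)
B = A + 3.00·(cos332°, sin332°) = (2.6488, -1.4084)
|BD| = 5.5334
circle(B,6.00) ∩ circle(D,9.00): a=-1.2995, h=5.8576
  candidates: C₊=(-0.0988,3.9255) cross=32.412; C₋=(2.8831,-7.4038) cross=-32.412
  mode - wants cross < 0 → take C=(2.8831,-7.4038) (cross=-32.412)
ex = (C−B)/|BC| = (0.0390,-0.9992); ey = (0.9992,0.0390)
P = B + 2.65·ex + -2.09·ey = (0.6639,-4.1380)

0.66 -4.14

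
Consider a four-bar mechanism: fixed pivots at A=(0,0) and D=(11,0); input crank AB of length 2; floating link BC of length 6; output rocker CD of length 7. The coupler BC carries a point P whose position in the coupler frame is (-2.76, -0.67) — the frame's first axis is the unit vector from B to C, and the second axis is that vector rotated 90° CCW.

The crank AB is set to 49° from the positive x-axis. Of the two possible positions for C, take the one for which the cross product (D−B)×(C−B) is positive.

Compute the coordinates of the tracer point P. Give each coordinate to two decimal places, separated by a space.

A=(0,0), D=(11.00,0)
B = A + 2.00·(cos49°, sin49°) = (1.3121, 1.5094)
|BD| = 9.8048
circle(B,6.00) ∩ circle(D,7.00): a=4.2394, h=4.2458
  candidates: C₊=(6.1547,5.0520) cross=41.629; C₋=(4.8474,-3.3385) cross=-41.629
  mode + wants cross > 0 → take C=(6.1547,5.0520) (cross=41.629)
ex = (C−B)/|BC| = (0.8071,0.5904); ey = (-0.5904,0.8071)
P = B + -2.76·ex + -0.67·ey = (-0.5199,-0.6609)

-0.52 -0.66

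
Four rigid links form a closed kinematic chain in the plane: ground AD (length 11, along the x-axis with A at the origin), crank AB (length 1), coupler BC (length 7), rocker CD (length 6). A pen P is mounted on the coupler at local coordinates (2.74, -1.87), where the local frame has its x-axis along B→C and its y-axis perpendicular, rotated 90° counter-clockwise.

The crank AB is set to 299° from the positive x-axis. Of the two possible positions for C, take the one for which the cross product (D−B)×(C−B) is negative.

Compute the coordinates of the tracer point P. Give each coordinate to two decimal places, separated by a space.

A=(0,0), D=(11.00,0)
B = A + 1.00·(cos299°, sin299°) = (0.4848, -0.8746)
|BD| = 10.5515
circle(B,7.00) ∩ circle(D,6.00): a=5.8918, h=3.7798
  candidates: C₊=(6.0430,3.3806) cross=39.883; C₋=(6.6696,-4.1530) cross=-39.883
  mode - wants cross < 0 → take C=(6.6696,-4.1530) (cross=-39.883)
ex = (C−B)/|BC| = (0.8835,-0.4683); ey = (0.4683,0.8835)
P = B + 2.74·ex + -1.87·ey = (2.0299,-3.8101)

2.03 -3.81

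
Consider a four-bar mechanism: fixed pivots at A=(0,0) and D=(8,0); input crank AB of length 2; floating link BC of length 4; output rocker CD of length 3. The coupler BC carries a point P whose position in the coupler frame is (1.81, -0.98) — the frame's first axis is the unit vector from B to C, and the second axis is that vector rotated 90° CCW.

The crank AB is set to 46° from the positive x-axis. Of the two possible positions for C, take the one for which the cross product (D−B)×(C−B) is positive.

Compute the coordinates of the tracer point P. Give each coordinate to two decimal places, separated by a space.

3.21 0.48

A=(0,0), D=(8.00,0)
B = A + 2.00·(cos46°, sin46°) = (1.3893, 1.4387)
|BD| = 6.7654
circle(B,4.00) ∩ circle(D,3.00): a=3.9000, h=0.8886
  candidates: C₊=(5.3891,1.4776) cross=6.012; C₋=(5.0112,-0.2590) cross=-6.012
  mode + wants cross > 0 → take C=(5.3891,1.4776) (cross=6.012)
ex = (C−B)/|BC| = (1.0000,0.0097); ey = (-0.0097,1.0000)
P = B + 1.81·ex + -0.98·ey = (3.2088,0.4763)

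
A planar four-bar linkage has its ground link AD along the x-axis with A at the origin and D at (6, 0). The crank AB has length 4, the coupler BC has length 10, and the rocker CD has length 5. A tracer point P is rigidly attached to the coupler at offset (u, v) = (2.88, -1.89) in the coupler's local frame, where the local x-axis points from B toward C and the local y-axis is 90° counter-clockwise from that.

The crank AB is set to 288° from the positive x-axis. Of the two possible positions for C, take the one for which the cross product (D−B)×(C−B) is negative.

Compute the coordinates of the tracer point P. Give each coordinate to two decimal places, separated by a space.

4.52 -4.85

A=(0,0), D=(6.00,0)
B = A + 4.00·(cos288°, sin288°) = (1.2361, -3.8042)
|BD| = 6.0965
circle(B,10.00) ∩ circle(D,5.00): a=9.1993, h=3.9208
  candidates: C₊=(5.9781,5.0000) cross=23.903; C₋=(10.8712,-1.1276) cross=-23.903
  mode - wants cross < 0 → take C=(10.8712,-1.1276) (cross=-23.903)
ex = (C−B)/|BC| = (0.9635,0.2677); ey = (-0.2677,0.9635)
P = B + 2.88·ex + -1.89·ey = (4.5169,-4.8544)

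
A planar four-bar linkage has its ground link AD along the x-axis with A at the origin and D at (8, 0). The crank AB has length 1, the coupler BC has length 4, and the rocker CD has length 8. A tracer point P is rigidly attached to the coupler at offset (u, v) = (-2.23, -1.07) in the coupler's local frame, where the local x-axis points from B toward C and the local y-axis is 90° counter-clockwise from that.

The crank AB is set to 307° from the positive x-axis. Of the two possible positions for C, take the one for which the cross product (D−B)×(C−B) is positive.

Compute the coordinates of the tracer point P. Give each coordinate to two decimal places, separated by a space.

1.63 -3.05

A=(0,0), D=(8.00,0)
B = A + 1.00·(cos307°, sin307°) = (0.6018, -0.7986)
|BD| = 7.4412
circle(B,4.00) ∩ circle(D,8.00): a=0.4953, h=3.9692
  candidates: C₊=(0.6682,3.2008) cross=29.536; C₋=(1.5202,-4.6918) cross=-29.536
  mode + wants cross > 0 → take C=(0.6682,3.2008) (cross=29.536)
ex = (C−B)/|BC| = (0.0166,0.9999); ey = (-0.9999,0.0166)
P = B + -2.23·ex + -1.07·ey = (1.6346,-3.0461)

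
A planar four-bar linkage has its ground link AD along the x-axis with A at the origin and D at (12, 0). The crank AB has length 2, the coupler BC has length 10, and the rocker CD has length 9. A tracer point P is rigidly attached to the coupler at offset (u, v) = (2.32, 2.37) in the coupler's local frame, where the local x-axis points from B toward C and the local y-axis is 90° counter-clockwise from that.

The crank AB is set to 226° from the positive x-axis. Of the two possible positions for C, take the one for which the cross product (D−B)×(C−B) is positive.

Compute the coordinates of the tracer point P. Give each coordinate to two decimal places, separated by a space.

A=(0,0), D=(12.00,0)
B = A + 2.00·(cos226°, sin226°) = (-1.3893, -1.4387)
|BD| = 13.4664
circle(B,10.00) ∩ circle(D,9.00): a=7.4387, h=6.6833
  candidates: C₊=(5.2928,6.0011) cross=90.000; C₋=(6.7208,-7.2890) cross=-90.000
  mode + wants cross > 0 → take C=(5.2928,6.0011) (cross=90.000)
ex = (C−B)/|BC| = (0.6682,0.7440); ey = (-0.7440,0.6682)
P = B + 2.32·ex + 2.37·ey = (-1.6023,1.8710)

-1.60 1.87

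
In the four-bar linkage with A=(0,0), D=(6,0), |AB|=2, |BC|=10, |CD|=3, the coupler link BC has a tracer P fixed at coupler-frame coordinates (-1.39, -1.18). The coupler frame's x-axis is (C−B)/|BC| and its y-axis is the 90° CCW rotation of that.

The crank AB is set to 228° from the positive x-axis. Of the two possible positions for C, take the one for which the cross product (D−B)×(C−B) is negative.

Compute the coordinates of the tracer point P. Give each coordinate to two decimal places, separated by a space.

A=(0,0), D=(6.00,0)
B = A + 2.00·(cos228°, sin228°) = (-1.3383, -1.4863)
|BD| = 7.4873
circle(B,10.00) ∩ circle(D,3.00): a=9.8206, h=1.8856
  candidates: C₊=(7.9126,2.3113) cross=14.118; C₋=(8.6612,-1.3849) cross=-14.118
  mode - wants cross < 0 → take C=(8.6612,-1.3849) (cross=-14.118)
ex = (C−B)/|BC| = (0.9999,0.0101); ey = (-0.0101,0.9999)
P = B + -1.39·ex + -1.18·ey = (-2.7162,-2.6803)

-2.72 -2.68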